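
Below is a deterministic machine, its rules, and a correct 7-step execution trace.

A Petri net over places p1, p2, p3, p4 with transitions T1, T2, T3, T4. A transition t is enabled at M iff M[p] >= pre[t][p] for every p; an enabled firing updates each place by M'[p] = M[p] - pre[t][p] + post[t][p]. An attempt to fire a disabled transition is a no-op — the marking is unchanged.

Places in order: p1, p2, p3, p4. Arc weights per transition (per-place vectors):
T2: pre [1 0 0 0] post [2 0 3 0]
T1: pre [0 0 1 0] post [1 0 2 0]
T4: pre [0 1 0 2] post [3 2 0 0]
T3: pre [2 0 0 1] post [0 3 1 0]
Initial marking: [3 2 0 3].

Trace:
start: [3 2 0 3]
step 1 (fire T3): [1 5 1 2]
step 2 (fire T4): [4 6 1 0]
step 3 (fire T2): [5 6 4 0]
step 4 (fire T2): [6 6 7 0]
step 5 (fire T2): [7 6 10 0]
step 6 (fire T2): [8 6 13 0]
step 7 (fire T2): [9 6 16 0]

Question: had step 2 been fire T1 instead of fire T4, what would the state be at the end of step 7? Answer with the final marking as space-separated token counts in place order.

7 5 17 2

(re-executing from step 2 with the substitution; state before step 2: [1 5 1 2])
step 2 (fire T1): [2 5 2 2]
step 3 (fire T2): [3 5 5 2]
step 4 (fire T2): [4 5 8 2]
step 5 (fire T2): [5 5 11 2]
step 6 (fire T2): [6 5 14 2]
step 7 (fire T2): [7 5 17 2]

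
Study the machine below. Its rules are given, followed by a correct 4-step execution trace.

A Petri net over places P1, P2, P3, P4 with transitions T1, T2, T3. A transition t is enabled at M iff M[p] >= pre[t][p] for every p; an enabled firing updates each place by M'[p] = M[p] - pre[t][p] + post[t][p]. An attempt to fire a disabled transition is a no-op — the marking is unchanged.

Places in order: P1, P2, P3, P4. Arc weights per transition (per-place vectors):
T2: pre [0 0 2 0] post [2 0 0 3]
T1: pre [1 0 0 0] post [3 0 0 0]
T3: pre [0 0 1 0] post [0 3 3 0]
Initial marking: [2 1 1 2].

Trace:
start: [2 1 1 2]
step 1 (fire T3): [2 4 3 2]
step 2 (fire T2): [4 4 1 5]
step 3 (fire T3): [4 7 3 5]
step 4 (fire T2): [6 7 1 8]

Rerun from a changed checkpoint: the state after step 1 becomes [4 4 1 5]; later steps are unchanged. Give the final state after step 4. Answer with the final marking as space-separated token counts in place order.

state after step 1 := [4 4 1 5]
step 2 (fire T2): [4 4 1 5]
step 3 (fire T3): [4 7 3 5]
step 4 (fire T2): [6 7 1 8]

6 7 1 8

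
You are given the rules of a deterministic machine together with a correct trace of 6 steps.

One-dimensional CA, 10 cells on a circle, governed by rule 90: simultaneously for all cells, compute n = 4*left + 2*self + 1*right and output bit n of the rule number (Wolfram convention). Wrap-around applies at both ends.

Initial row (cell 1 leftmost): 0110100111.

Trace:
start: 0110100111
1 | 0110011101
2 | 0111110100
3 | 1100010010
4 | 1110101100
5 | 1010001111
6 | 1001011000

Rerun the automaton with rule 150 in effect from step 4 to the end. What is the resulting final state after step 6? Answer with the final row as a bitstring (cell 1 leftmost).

0001101001

(re-executing steps 4..6 under rule 150; state before step 4: 1100010010)
4 | 0010111110
5 | 0110011101
6 | 0001101001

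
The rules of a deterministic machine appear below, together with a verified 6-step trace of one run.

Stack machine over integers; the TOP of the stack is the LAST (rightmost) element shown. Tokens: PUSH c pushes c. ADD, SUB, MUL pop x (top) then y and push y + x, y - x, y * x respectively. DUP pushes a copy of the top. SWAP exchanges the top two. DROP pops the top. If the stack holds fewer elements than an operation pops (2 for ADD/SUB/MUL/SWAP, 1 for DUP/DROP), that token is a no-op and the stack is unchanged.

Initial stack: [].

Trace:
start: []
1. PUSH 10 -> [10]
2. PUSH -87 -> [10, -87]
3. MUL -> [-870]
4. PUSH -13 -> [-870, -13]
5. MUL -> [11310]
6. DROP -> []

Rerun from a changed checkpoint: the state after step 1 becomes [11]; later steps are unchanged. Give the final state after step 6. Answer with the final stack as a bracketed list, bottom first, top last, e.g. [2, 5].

[]

state after step 1 := [11]
2. PUSH -87 -> [11, -87]
3. MUL -> [-957]
4. PUSH -13 -> [-957, -13]
5. MUL -> [12441]
6. DROP -> []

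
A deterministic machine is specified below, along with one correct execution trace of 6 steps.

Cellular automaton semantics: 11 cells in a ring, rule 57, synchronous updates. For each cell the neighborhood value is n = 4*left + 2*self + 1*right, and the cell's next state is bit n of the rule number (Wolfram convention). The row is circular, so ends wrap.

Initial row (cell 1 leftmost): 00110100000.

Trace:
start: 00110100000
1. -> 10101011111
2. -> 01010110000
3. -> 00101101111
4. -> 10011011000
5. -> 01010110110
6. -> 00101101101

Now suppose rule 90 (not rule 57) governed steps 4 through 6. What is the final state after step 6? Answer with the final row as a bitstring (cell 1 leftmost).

01000111101

(re-executing steps 4..6 under rule 90; state before step 4: 00101101111)
4. -> 11001101001
5. -> 01111100111
6. -> 01000111101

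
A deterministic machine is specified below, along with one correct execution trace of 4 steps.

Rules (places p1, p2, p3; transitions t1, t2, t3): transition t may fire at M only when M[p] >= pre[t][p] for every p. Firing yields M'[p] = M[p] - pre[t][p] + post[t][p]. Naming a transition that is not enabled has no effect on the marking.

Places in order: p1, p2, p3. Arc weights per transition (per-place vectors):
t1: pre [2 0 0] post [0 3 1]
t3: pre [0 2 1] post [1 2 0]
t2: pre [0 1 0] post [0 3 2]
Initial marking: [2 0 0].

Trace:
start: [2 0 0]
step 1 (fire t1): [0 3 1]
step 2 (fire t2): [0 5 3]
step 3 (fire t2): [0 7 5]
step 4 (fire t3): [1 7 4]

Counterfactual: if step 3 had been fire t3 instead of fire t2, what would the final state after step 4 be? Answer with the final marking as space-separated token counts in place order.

2 5 1

(re-executing from step 3 with the substitution; state before step 3: [0 5 3])
step 3 (fire t3): [1 5 2]
step 4 (fire t3): [2 5 1]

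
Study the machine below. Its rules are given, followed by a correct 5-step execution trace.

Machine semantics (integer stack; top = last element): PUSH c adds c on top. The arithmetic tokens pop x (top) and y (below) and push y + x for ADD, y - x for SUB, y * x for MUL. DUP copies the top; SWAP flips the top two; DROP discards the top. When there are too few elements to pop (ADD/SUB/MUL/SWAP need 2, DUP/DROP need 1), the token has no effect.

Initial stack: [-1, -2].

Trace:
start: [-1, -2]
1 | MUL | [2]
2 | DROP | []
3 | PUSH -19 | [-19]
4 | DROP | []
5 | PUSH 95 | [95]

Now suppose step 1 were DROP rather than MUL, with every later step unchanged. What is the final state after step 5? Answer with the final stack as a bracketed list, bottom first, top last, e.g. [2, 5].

[95]

(re-executing from step 1 with the substitution; state before step 1: [-1, -2])
1 | DROP | [-1]
2 | DROP | []
3 | PUSH -19 | [-19]
4 | DROP | []
5 | PUSH 95 | [95]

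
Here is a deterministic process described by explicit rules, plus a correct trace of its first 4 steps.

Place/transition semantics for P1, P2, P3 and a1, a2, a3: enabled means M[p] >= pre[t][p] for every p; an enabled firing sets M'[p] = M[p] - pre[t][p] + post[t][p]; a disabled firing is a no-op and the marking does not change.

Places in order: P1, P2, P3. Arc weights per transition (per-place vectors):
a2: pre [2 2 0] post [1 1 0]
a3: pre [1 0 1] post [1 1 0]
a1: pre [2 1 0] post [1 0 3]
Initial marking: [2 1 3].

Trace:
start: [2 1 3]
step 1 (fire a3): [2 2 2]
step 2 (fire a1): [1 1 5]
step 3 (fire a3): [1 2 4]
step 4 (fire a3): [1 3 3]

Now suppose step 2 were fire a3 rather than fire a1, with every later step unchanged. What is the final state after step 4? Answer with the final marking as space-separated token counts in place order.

2 4 0

(re-executing from step 2 with the substitution; state before step 2: [2 2 2])
step 2 (fire a3): [2 3 1]
step 3 (fire a3): [2 4 0]
step 4 (fire a3): [2 4 0]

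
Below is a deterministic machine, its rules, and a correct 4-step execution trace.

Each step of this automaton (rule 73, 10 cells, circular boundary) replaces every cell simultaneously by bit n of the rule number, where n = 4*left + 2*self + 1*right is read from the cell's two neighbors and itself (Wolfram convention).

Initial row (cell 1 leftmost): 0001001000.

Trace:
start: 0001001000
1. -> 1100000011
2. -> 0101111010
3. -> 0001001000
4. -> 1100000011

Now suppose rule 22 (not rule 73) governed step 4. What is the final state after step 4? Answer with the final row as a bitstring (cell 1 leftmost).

0011111100

(re-executing step 4 under rule 22; state before step 4: 0001001000)
4. -> 0011111100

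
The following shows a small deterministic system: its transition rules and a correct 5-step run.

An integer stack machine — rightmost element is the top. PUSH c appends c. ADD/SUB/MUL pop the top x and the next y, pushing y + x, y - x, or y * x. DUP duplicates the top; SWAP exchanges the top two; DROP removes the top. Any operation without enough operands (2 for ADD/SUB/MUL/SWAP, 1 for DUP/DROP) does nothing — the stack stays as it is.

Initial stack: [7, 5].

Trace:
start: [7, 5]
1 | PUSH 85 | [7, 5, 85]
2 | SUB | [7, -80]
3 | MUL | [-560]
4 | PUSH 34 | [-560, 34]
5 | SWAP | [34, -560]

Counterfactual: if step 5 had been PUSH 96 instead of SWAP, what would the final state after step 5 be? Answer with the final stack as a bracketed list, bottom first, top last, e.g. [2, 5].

[-560, 34, 96]

(re-executing from step 5 with the substitution; state before step 5: [-560, 34])
5 | PUSH 96 | [-560, 34, 96]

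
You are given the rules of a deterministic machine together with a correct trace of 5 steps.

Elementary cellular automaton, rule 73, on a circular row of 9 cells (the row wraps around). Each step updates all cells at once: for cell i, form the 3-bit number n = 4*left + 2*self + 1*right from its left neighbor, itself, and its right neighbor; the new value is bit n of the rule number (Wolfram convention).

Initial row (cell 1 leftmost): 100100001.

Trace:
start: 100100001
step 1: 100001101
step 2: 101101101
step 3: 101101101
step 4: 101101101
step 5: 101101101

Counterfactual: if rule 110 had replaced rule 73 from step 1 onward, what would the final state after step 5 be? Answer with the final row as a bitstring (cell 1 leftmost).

111001001

(re-executing steps 1..5 under rule 110; state before step 1: 100100001)
step 1: 101100011
step 2: 111100110
step 3: 100101111
step 4: 101111000
step 5: 111001001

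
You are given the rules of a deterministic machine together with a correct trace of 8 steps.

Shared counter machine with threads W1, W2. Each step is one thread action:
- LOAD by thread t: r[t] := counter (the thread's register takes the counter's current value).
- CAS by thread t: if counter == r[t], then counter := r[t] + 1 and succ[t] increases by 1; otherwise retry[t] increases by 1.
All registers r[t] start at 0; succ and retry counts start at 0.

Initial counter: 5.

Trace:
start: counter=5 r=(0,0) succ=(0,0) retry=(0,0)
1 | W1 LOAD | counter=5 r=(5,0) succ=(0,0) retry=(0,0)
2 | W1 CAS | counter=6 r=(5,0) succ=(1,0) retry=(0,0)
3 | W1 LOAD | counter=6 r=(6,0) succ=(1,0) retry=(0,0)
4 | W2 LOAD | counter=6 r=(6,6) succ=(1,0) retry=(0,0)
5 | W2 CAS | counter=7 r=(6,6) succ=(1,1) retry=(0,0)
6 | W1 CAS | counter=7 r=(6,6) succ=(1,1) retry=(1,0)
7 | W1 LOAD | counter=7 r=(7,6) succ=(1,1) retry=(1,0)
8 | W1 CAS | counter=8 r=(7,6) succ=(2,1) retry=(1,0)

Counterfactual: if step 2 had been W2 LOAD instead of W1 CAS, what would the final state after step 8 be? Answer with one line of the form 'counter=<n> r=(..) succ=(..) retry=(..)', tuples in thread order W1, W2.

(re-executing from step 2 with the substitution; state before step 2: counter=5 r=(5,0) succ=(0,0) retry=(0,0))
2 | W2 LOAD | counter=5 r=(5,5) succ=(0,0) retry=(0,0)
3 | W1 LOAD | counter=5 r=(5,5) succ=(0,0) retry=(0,0)
4 | W2 LOAD | counter=5 r=(5,5) succ=(0,0) retry=(0,0)
5 | W2 CAS | counter=6 r=(5,5) succ=(0,1) retry=(0,0)
6 | W1 CAS | counter=6 r=(5,5) succ=(0,1) retry=(1,0)
7 | W1 LOAD | counter=6 r=(6,5) succ=(0,1) retry=(1,0)
8 | W1 CAS | counter=7 r=(6,5) succ=(1,1) retry=(1,0)

counter=7 r=(6,5) succ=(1,1) retry=(1,0)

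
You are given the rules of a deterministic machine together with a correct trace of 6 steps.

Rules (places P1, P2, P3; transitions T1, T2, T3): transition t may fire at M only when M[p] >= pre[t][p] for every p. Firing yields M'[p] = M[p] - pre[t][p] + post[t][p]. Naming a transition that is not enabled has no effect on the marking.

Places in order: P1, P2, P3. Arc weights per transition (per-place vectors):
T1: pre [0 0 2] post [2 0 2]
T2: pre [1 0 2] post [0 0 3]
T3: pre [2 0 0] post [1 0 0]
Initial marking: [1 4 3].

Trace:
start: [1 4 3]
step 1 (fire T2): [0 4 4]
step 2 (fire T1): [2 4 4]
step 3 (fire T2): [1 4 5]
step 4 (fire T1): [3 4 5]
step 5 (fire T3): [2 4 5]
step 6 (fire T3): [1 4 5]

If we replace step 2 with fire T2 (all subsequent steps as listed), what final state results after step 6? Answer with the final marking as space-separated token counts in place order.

1 4 4

(re-executing from step 2 with the substitution; state before step 2: [0 4 4])
step 2 (fire T2): [0 4 4]
step 3 (fire T2): [0 4 4]
step 4 (fire T1): [2 4 4]
step 5 (fire T3): [1 4 4]
step 6 (fire T3): [1 4 4]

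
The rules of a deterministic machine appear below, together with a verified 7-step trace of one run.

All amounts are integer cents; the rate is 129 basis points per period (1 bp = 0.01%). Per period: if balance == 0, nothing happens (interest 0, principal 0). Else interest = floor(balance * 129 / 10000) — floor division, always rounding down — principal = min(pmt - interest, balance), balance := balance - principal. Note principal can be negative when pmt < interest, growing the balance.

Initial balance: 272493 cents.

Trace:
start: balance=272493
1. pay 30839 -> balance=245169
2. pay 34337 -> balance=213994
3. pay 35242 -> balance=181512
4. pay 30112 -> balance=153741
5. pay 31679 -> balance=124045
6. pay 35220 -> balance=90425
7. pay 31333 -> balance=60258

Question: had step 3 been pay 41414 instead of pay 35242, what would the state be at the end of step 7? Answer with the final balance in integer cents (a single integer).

(re-executing from step 3 with the substitution; state before step 3: balance=213994)
3. pay 41414 -> balance=175340
4. pay 30112 -> balance=147489
5. pay 31679 -> balance=117712
6. pay 35220 -> balance=84010
7. pay 31333 -> balance=53760

53760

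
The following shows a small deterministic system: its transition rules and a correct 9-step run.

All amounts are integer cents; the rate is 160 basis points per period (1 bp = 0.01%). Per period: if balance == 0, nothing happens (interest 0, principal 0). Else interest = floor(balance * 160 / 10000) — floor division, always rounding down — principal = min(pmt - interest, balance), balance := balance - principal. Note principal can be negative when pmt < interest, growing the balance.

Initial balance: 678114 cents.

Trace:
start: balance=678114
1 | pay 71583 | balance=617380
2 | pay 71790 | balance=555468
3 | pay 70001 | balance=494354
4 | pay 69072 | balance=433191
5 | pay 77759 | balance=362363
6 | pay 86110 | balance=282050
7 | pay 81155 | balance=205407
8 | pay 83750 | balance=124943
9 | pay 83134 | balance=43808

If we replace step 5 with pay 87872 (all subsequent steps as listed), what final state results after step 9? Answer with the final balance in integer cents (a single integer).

(re-executing from step 5 with the substitution; state before step 5: balance=433191)
5 | pay 87872 | balance=352250
6 | pay 86110 | balance=271776
7 | pay 81155 | balance=194969
8 | pay 83750 | balance=114338
9 | pay 83134 | balance=33033

33033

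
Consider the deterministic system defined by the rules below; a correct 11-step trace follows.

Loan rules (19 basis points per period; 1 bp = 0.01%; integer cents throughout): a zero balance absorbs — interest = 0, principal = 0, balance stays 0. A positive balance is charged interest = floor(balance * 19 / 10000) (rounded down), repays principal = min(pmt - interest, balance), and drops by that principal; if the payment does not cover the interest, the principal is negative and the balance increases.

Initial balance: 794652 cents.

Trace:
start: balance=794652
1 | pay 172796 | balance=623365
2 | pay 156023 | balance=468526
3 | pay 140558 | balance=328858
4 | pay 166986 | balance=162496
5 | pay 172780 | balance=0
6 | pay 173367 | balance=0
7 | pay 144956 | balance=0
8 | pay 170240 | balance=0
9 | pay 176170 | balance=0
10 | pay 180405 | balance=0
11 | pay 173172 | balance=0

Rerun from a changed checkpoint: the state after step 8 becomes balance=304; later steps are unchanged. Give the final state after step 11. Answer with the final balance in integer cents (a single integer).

0

state after step 8 := balance=304
9 | pay 176170 | balance=0
10 | pay 180405 | balance=0
11 | pay 173172 | balance=0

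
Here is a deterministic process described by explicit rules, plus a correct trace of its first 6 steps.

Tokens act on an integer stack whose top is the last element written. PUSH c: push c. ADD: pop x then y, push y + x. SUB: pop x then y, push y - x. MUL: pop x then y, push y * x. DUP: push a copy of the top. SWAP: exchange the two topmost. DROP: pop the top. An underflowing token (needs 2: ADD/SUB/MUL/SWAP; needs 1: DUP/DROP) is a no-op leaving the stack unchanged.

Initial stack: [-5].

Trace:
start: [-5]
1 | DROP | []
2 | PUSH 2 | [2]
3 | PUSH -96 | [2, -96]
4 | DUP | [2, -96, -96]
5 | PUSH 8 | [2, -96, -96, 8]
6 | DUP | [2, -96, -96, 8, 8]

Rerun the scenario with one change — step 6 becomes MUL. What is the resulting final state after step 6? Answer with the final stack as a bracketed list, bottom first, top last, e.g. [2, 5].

(re-executing from step 6 with the substitution; state before step 6: [2, -96, -96, 8])
6 | MUL | [2, -96, -768]

[2, -96, -768]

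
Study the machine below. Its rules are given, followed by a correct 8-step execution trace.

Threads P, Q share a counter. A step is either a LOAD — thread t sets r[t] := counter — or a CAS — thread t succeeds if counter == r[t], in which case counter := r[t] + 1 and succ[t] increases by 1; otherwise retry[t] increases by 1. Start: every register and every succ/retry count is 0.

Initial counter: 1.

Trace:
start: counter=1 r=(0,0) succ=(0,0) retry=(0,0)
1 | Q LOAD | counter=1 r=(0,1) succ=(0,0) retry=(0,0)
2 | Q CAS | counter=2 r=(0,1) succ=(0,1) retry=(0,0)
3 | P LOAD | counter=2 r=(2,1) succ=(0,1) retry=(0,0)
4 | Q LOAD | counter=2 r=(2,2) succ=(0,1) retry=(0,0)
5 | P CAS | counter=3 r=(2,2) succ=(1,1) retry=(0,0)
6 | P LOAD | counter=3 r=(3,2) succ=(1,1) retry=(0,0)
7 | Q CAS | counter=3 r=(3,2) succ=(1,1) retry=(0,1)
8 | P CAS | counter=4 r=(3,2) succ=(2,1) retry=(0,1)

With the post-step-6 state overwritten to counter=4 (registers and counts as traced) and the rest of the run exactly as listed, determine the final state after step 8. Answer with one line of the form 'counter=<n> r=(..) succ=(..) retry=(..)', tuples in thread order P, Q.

state after step 6 := counter=4 r=(3,2) succ=(1,1) retry=(0,0)
7 | Q CAS | counter=4 r=(3,2) succ=(1,1) retry=(0,1)
8 | P CAS | counter=4 r=(3,2) succ=(1,1) retry=(1,1)

counter=4 r=(3,2) succ=(1,1) retry=(1,1)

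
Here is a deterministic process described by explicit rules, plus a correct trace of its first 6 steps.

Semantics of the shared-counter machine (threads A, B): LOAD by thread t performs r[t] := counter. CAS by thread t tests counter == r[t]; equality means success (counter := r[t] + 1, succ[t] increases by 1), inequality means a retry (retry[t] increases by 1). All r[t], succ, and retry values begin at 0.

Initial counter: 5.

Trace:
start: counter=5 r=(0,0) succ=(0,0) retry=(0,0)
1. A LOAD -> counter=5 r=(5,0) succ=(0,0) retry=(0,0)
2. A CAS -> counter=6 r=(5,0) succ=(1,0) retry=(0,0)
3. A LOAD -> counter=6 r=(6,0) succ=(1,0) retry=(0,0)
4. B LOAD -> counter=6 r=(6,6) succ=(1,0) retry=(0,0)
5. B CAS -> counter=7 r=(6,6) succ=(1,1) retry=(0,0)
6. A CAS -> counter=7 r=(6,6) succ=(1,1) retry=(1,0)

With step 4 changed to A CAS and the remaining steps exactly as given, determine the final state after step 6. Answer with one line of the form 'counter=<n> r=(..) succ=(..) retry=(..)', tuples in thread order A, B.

(re-executing from step 4 with the substitution; state before step 4: counter=6 r=(6,0) succ=(1,0) retry=(0,0))
4. A CAS -> counter=7 r=(6,0) succ=(2,0) retry=(0,0)
5. B CAS -> counter=7 r=(6,0) succ=(2,0) retry=(0,1)
6. A CAS -> counter=7 r=(6,0) succ=(2,0) retry=(1,1)

counter=7 r=(6,0) succ=(2,0) retry=(1,1)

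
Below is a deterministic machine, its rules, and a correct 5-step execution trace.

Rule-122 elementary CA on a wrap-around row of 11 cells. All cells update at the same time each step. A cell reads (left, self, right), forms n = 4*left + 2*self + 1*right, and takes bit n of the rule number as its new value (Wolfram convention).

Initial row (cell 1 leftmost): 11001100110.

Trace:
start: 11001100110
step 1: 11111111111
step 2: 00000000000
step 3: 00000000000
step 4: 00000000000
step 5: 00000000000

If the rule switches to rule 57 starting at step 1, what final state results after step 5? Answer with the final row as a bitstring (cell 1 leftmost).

(re-executing steps 1..5 under rule 57; state before step 1: 11001100110)
step 1: 10101010101
step 2: 01010101011
step 3: 10101010110
step 4: 01010101101
step 5: 10101011010

10101011010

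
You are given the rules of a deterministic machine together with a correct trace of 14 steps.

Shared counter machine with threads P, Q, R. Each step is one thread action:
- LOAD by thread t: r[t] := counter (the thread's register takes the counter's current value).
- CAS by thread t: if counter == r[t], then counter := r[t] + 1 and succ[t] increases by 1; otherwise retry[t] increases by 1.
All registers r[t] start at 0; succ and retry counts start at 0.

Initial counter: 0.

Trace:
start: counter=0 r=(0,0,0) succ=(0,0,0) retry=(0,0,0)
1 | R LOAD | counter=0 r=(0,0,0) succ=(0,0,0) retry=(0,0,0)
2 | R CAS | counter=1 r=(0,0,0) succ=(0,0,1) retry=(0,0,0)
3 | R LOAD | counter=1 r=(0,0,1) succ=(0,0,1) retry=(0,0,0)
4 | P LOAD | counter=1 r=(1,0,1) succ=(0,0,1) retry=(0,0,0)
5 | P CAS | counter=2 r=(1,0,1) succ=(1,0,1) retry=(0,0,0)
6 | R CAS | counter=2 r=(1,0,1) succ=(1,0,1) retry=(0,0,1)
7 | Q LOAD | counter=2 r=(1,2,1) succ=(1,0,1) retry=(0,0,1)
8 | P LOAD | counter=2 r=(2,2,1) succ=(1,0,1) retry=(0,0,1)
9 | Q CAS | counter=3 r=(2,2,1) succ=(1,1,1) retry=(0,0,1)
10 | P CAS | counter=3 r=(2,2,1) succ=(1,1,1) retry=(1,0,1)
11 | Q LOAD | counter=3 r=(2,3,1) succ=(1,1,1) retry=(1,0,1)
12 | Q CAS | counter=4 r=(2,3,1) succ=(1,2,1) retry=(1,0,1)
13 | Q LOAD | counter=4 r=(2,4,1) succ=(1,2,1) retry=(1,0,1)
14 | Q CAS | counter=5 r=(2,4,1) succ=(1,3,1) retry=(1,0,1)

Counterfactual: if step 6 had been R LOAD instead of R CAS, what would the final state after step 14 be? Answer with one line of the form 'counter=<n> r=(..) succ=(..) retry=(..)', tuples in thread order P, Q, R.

counter=5 r=(2,4,2) succ=(1,3,1) retry=(1,0,0)

(re-executing from step 6 with the substitution; state before step 6: counter=2 r=(1,0,1) succ=(1,0,1) retry=(0,0,0))
6 | R LOAD | counter=2 r=(1,0,2) succ=(1,0,1) retry=(0,0,0)
7 | Q LOAD | counter=2 r=(1,2,2) succ=(1,0,1) retry=(0,0,0)
8 | P LOAD | counter=2 r=(2,2,2) succ=(1,0,1) retry=(0,0,0)
9 | Q CAS | counter=3 r=(2,2,2) succ=(1,1,1) retry=(0,0,0)
10 | P CAS | counter=3 r=(2,2,2) succ=(1,1,1) retry=(1,0,0)
11 | Q LOAD | counter=3 r=(2,3,2) succ=(1,1,1) retry=(1,0,0)
12 | Q CAS | counter=4 r=(2,3,2) succ=(1,2,1) retry=(1,0,0)
13 | Q LOAD | counter=4 r=(2,4,2) succ=(1,2,1) retry=(1,0,0)
14 | Q CAS | counter=5 r=(2,4,2) succ=(1,3,1) retry=(1,0,0)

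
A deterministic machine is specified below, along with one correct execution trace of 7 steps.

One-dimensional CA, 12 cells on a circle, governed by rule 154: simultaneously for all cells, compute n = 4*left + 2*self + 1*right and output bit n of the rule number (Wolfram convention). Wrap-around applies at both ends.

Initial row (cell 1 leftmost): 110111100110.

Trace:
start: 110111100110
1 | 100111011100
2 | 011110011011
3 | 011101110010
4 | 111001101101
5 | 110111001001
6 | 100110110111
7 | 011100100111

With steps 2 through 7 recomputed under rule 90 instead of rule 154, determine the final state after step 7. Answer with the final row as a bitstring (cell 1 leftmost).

(re-executing steps 2..7 under rule 90; state before step 2: 100111011100)
2 | 011101010111
3 | 010100000101
4 | 000010001000
5 | 000101010100
6 | 001000000010
7 | 010100000101

010100000101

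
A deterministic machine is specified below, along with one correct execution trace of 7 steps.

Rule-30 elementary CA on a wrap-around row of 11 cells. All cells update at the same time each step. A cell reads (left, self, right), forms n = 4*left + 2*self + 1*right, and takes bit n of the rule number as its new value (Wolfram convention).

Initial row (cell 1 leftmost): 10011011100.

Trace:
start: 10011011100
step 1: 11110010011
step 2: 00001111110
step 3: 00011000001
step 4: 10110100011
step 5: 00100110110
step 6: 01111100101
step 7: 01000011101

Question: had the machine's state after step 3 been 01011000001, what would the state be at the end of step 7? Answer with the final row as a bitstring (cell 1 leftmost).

state after step 3 := 01011000001
step 4: 01010100011
step 5: 01010110110
step 6: 11010100101
step 7: 00010111101

00010111101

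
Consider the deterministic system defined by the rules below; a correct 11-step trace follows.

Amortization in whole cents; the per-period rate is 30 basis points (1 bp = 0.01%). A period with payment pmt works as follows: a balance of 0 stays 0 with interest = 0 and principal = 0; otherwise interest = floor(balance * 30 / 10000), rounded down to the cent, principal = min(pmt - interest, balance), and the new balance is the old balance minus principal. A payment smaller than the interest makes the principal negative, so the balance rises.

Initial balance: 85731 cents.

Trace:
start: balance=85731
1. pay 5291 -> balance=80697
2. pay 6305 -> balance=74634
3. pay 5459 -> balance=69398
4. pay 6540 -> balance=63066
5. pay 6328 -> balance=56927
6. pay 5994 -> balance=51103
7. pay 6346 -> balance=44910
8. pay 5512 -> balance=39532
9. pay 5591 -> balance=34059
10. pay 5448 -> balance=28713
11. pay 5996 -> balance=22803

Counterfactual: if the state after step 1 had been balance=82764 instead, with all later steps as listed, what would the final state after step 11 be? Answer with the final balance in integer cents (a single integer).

24933

state after step 1 := balance=82764
2. pay 6305 -> balance=76707
3. pay 5459 -> balance=71478
4. pay 6540 -> balance=65152
5. pay 6328 -> balance=59019
6. pay 5994 -> balance=53202
7. pay 6346 -> balance=47015
8. pay 5512 -> balance=41644
9. pay 5591 -> balance=36177
10. pay 5448 -> balance=30837
11. pay 5996 -> balance=24933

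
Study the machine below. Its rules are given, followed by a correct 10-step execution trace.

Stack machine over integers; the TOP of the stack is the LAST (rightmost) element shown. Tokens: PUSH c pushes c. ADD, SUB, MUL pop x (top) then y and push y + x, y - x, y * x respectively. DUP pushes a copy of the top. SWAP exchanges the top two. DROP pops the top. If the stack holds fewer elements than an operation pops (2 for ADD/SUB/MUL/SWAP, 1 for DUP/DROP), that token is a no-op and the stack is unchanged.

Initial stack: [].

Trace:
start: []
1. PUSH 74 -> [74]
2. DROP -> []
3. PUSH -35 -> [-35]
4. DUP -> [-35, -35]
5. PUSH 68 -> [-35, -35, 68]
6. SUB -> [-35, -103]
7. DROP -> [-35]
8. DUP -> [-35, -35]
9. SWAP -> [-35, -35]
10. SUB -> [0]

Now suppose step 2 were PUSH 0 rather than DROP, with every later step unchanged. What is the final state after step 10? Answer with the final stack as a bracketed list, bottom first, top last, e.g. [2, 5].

(re-executing from step 2 with the substitution; state before step 2: [74])
2. PUSH 0 -> [74, 0]
3. PUSH -35 -> [74, 0, -35]
4. DUP -> [74, 0, -35, -35]
5. PUSH 68 -> [74, 0, -35, -35, 68]
6. SUB -> [74, 0, -35, -103]
7. DROP -> [74, 0, -35]
8. DUP -> [74, 0, -35, -35]
9. SWAP -> [74, 0, -35, -35]
10. SUB -> [74, 0, 0]

[74, 0, 0]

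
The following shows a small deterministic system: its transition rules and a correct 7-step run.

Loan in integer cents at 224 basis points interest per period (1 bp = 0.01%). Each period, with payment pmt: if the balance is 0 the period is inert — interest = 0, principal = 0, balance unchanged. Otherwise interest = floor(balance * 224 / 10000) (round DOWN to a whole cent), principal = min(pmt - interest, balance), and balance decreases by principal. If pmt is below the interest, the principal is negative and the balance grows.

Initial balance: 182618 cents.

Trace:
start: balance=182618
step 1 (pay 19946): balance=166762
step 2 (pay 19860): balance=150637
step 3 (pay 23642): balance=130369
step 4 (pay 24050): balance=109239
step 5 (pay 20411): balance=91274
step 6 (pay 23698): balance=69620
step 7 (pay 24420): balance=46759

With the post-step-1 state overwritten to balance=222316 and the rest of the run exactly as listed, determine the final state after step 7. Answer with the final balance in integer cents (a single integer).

110210

state after step 1 := balance=222316
step 2 (pay 19860): balance=207435
step 3 (pay 23642): balance=188439
step 4 (pay 24050): balance=168610
step 5 (pay 20411): balance=151975
step 6 (pay 23698): balance=131681
step 7 (pay 24420): balance=110210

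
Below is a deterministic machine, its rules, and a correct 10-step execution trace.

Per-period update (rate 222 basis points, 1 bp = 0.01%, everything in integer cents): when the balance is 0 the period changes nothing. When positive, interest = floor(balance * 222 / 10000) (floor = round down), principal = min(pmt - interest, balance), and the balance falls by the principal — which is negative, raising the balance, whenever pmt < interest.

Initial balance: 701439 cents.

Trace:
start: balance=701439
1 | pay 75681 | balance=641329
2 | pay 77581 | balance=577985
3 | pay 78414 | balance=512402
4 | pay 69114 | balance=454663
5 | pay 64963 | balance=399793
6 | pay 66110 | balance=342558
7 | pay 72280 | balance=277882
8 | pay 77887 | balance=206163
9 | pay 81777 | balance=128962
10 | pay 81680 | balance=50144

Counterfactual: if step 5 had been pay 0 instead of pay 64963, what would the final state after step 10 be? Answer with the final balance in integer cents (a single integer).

(re-executing from step 5 with the substitution; state before step 5: balance=454663)
5 | pay 0 | balance=464756
6 | pay 66110 | balance=408963
7 | pay 72280 | balance=345761
8 | pay 77887 | balance=275549
9 | pay 81777 | balance=199889
10 | pay 81680 | balance=122646

122646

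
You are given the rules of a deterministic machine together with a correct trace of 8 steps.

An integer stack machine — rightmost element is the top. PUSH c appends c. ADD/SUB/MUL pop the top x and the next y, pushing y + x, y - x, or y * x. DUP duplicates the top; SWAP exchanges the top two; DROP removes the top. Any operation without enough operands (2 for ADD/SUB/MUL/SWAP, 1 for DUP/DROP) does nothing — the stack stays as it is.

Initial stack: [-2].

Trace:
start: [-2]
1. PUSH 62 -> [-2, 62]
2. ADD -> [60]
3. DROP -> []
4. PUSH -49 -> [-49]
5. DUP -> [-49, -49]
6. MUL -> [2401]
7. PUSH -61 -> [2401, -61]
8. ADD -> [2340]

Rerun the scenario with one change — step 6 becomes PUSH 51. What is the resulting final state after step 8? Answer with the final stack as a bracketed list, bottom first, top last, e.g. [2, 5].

(re-executing from step 6 with the substitution; state before step 6: [-49, -49])
6. PUSH 51 -> [-49, -49, 51]
7. PUSH -61 -> [-49, -49, 51, -61]
8. ADD -> [-49, -49, -10]

[-49, -49, -10]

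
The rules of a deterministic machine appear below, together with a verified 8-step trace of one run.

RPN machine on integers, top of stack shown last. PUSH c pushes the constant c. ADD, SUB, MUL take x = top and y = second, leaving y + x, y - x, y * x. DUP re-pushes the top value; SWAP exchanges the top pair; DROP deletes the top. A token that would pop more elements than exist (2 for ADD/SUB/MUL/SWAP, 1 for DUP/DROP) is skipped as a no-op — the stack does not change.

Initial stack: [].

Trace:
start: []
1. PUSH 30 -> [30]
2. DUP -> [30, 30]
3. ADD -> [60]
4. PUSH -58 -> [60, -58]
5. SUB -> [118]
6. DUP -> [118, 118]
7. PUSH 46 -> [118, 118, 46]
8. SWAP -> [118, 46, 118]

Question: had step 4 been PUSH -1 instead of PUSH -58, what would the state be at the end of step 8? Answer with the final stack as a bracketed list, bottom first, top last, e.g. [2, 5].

(re-executing from step 4 with the substitution; state before step 4: [60])
4. PUSH -1 -> [60, -1]
5. SUB -> [61]
6. DUP -> [61, 61]
7. PUSH 46 -> [61, 61, 46]
8. SWAP -> [61, 46, 61]

[61, 46, 61]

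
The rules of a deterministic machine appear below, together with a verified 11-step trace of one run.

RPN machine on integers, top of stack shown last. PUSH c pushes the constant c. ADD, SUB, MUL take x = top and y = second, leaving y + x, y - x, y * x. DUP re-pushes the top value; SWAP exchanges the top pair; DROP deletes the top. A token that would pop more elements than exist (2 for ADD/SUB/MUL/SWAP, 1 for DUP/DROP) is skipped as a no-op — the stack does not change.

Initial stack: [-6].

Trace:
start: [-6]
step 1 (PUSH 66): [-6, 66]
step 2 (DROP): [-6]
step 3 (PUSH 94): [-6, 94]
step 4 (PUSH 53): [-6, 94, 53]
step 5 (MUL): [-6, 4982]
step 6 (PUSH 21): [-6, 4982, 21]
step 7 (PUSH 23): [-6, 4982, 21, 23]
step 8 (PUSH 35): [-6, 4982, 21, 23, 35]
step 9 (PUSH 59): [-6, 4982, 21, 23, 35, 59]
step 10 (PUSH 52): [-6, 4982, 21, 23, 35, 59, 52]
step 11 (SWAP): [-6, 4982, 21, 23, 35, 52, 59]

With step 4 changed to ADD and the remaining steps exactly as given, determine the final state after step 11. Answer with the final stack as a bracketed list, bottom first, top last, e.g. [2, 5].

(re-executing from step 4 with the substitution; state before step 4: [-6, 94])
step 4 (ADD): [88]
step 5 (MUL): [88]
step 6 (PUSH 21): [88, 21]
step 7 (PUSH 23): [88, 21, 23]
step 8 (PUSH 35): [88, 21, 23, 35]
step 9 (PUSH 59): [88, 21, 23, 35, 59]
step 10 (PUSH 52): [88, 21, 23, 35, 59, 52]
step 11 (SWAP): [88, 21, 23, 35, 52, 59]

[88, 21, 23, 35, 52, 59]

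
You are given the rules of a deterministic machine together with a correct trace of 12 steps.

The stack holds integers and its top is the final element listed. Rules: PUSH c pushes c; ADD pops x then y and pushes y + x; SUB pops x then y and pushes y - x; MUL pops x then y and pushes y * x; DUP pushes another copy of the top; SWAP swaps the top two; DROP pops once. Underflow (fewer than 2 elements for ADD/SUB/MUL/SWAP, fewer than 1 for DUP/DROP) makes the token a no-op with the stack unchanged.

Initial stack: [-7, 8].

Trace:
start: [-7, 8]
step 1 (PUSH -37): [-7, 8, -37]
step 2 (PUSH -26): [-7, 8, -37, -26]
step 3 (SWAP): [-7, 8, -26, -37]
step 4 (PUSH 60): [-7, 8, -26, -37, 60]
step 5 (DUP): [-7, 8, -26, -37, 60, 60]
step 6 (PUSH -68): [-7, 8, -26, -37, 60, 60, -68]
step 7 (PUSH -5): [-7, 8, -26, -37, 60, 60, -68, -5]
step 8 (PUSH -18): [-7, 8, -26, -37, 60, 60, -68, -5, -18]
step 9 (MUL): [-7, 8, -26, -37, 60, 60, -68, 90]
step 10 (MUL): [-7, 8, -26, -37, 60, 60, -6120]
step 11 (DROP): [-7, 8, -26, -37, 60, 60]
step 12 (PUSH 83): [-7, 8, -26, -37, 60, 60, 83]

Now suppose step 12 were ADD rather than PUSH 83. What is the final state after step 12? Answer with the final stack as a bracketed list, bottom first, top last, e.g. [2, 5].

[-7, 8, -26, -37, 120]

(re-executing from step 12 with the substitution; state before step 12: [-7, 8, -26, -37, 60, 60])
step 12 (ADD): [-7, 8, -26, -37, 120]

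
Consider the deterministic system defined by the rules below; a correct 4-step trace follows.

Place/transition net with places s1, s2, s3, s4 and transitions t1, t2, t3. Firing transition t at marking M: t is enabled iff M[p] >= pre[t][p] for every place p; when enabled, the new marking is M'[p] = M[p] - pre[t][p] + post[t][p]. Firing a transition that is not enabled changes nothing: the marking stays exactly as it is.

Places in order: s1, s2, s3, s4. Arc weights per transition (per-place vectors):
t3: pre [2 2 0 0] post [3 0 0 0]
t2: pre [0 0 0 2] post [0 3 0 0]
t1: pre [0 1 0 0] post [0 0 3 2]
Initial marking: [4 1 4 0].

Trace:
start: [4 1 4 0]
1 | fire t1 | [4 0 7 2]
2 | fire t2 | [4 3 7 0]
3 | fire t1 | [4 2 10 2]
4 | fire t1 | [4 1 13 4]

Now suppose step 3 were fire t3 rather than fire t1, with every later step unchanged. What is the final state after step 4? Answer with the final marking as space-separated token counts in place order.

(re-executing from step 3 with the substitution; state before step 3: [4 3 7 0])
3 | fire t3 | [5 1 7 0]
4 | fire t1 | [5 0 10 2]

5 0 10 2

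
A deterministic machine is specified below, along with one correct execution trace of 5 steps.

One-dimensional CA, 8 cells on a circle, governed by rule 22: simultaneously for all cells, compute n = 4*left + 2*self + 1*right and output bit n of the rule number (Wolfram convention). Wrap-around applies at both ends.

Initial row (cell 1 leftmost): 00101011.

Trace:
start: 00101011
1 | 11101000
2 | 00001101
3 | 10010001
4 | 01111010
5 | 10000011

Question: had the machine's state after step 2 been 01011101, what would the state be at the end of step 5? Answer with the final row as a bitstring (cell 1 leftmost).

state after step 2 := 01011101
3 | 01000001
4 | 01100011
5 | 00010100

00010100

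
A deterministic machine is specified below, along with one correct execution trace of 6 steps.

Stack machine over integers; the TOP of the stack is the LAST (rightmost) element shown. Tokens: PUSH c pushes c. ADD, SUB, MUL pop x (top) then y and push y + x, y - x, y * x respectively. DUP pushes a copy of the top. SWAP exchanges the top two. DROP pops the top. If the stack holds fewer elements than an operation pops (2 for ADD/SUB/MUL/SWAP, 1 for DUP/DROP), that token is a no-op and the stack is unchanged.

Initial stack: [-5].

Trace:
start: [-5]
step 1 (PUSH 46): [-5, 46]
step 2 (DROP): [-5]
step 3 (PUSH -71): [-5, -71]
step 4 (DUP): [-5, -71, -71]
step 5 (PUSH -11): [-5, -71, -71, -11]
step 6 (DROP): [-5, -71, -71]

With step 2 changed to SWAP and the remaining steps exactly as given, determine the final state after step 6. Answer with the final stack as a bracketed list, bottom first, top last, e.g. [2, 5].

(re-executing from step 2 with the substitution; state before step 2: [-5, 46])
step 2 (SWAP): [46, -5]
step 3 (PUSH -71): [46, -5, -71]
step 4 (DUP): [46, -5, -71, -71]
step 5 (PUSH -11): [46, -5, -71, -71, -11]
step 6 (DROP): [46, -5, -71, -71]

[46, -5, -71, -71]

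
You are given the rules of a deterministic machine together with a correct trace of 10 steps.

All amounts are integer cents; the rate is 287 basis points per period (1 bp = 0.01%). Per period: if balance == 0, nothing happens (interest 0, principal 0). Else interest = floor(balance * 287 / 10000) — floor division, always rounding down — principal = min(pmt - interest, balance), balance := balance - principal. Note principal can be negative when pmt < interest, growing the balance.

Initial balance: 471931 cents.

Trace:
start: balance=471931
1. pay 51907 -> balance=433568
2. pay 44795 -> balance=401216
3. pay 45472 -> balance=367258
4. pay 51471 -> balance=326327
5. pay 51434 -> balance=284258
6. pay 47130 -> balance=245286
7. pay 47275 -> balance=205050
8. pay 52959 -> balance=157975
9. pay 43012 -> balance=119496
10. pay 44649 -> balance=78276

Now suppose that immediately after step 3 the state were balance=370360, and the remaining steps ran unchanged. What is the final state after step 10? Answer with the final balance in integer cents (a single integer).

state after step 3 := balance=370360
4. pay 51471 -> balance=329518
5. pay 51434 -> balance=287541
6. pay 47130 -> balance=248663
7. pay 47275 -> balance=208524
8. pay 52959 -> balance=161549
9. pay 43012 -> balance=123173
10. pay 44649 -> balance=82059

82059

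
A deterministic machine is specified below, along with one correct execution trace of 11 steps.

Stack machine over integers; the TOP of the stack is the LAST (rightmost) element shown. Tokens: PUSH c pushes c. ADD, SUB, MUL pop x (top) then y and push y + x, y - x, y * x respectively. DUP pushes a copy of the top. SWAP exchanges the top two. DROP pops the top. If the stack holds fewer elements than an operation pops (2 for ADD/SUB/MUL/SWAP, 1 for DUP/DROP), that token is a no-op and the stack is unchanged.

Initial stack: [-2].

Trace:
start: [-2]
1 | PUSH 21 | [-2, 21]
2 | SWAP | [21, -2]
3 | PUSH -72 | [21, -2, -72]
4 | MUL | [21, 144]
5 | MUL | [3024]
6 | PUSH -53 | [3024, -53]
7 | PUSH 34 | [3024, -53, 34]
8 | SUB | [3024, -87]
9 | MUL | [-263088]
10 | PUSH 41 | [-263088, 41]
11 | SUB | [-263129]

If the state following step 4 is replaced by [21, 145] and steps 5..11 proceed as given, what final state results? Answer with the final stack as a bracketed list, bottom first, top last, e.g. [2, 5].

state after step 4 := [21, 145]
5 | MUL | [3045]
6 | PUSH -53 | [3045, -53]
7 | PUSH 34 | [3045, -53, 34]
8 | SUB | [3045, -87]
9 | MUL | [-264915]
10 | PUSH 41 | [-264915, 41]
11 | SUB | [-264956]

[-264956]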